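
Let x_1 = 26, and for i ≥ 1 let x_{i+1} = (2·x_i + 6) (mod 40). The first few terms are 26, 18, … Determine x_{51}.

We have x_1 = 26,  x_2 = 18,  x_3 = 2,  x_4 = 10,  x_5 = 26.
Since x_5 = x_1 = 26, the sequence is periodic with period 4.
So x_{51} = x_{1 + ((51-1) mod 4)} = x_3 = 2.

2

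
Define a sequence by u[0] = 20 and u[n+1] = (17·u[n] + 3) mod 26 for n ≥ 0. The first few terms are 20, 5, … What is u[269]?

Computing terms: u[0] = 20; u[1] = 5; u[2] = 10; u[3] = 17; u[4] = 6; u[5] = 1; u[6] = 20.
Since u[6] = u[0] = 20, the sequence is periodic with period 6.
(269 - 0) mod 6 = 5, so u[269] = u[5] = 1.

1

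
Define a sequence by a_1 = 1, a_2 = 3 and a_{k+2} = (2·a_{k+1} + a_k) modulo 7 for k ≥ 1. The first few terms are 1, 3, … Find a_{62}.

Computing terms: a_1 = 1; a_2 = 3; a_3 = 0; a_4 = 3; a_5 = 6; a_6 = 1; a_7 = 1; a_8 = 3.
The sequence repeats with period 6.
(62 - 1) mod 6 = 1, so a_{62} = a_2 = 3.

3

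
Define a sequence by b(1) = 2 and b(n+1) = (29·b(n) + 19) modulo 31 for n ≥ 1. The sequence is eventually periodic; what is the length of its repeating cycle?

10

We have b(1) = 2, b(2) = 15, b(3) = 20, b(4) = 10, b(5) = 30, b(6) = 21, b(7) = 8, b(8) = 3, b(9) = 13, b(10) = 24, b(11) = 2.
Since b(11) = b(1) = 2, the sequence is periodic with period 10.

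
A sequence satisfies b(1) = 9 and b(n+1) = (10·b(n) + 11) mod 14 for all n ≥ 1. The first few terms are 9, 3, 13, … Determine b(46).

Listing terms: b(1) = 9,  b(2) = 3,  b(3) = 13,  b(4) = 1,  b(5) = 7,  b(6) = 11,  b(7) = 9.
Since b(7) = b(1) = 9, the sequence is periodic with period 6.
(46 - 1) mod 6 = 3, so b(46) = b(4) = 1.

1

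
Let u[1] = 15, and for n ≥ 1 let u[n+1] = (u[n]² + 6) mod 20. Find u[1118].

11

We have u[1] = 15,  u[2] = 11,  u[3] = 7,  u[4] = 15.
The sequence repeats with period 3.
(1118 - 1) mod 3 = 1, so u[1118] = u[2] = 11.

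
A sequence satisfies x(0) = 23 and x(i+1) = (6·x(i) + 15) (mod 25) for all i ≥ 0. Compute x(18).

We have x(0) = 23,  x(1) = 3,  x(2) = 8,  x(3) = 13,  x(4) = 18,  x(5) = 23.
Since x(5) = x(0) = 23, the sequence is periodic with period 5.
(18 - 0) mod 5 = 3, so x(18) = x(3) = 13.

13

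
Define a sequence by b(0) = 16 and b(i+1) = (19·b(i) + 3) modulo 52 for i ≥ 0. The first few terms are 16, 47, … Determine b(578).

We have b(0) = 16,  b(1) = 47,  b(2) = 12,  b(3) = 23,  b(4) = 24,  b(5) = 43,  b(6) = 40,  b(7) = 35,  b(8) = 44,  b(9) = 7,  b(10) = 32,  b(11) = 39,  b(12) = 16.
Since b(12) = b(0) = 16, the sequence is periodic with period 12.
(578 - 0) mod 12 = 2, so b(578) = b(2) = 12.

12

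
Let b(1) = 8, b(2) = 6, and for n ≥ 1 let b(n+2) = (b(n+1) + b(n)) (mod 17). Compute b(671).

0

We have b(1) = 8; b(2) = 6; b(3) = 14; b(4) = 3; b(5) = 0; b(6) = 3; b(7) = 3; b(8) = 6; b(9) = 9; b(10) = 15; b(11) = 7; b(12) = 5; b(13) = 12; b(14) = 0; b(15) = 12; b(16) = 12; b(17) = 7; b(18) = 2; b(19) = 9; b(20) = 11; b(21) = 3; b(22) = 14; b(23) = 0; b(24) = 14; b(25) = 14; b(26) = 11; b(27) = 8; b(28) = 2; b(29) = 10; b(30) = 12; b(31) = 5; b(32) = 0; b(33) = 5; b(34) = 5; b(35) = 10; b(36) = 15; b(37) = 8; b(38) = 6.
The sequence repeats with period 36.
So b(671) = b(1 + ((671-1) mod 36)) = b(23) = 0.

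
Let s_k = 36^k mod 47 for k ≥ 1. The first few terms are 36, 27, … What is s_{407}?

3

Computing terms: s_1 = 36; s_2 = 27; s_3 = 32; s_4 = 24; s_5 = 18; s_6 = 37; s_7 = 16; s_8 = 12; s_9 = 9; s_{10} = 42; s_{11} = 8; s_{12} = 6; s_{13} = 28; s_{14} = 21; s_{15} = 4; s_{16} = 3; s_{17} = 14; s_{18} = 34; s_{19} = 2; s_{20} = 25; s_{21} = 7; s_{22} = 17; s_{23} = 1; s_{24} = 36.
Since s_{24} = s_1 = 36, the sequence is periodic with period 23.
(407 - 1) mod 23 = 15, so s_{407} = s_{16} = 3.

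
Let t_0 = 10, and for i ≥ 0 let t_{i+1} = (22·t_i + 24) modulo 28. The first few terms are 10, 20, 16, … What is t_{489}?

t_0 = 10; t_1 = 20; t_2 = 16; t_3 = 12; t_4 = 8; t_5 = 4; t_6 = 0; t_7 = 24; t_8 = 20.
Since t_8 = t_1 = 20, the sequence is eventually periodic: after a pre-period of length 1 it cycles with period 7.
For i ≥ 1, t_i depends only on (i - 1) mod 7. (489 - 1) mod 7 = 5, so t_{489} = t_6 = 0.

0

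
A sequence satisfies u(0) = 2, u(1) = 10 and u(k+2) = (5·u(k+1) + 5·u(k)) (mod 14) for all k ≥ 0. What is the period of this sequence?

Listing terms: u(0) = 2; u(1) = 10; u(2) = 4; u(3) = 0; u(4) = 6; u(5) = 2; u(6) = 12; u(7) = 0; u(8) = 4; u(9) = 6; u(10) = 8; u(11) = 0; u(12) = 12; u(13) = 4; u(14) = 10; u(15) = 0; u(16) = 8; u(17) = 12; u(18) = 2; u(19) = 0; u(20) = 10; u(21) = 8; u(22) = 6; u(23) = 0; u(24) = 2; u(25) = 10.
The sequence repeats with period 24.

24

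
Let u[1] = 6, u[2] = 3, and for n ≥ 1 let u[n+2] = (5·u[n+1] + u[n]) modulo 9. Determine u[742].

6

u[1] = 6,  u[2] = 3,  u[3] = 3,  u[4] = 0,  u[5] = 3,  u[6] = 6,  u[7] = 6,  u[8] = 0,  u[9] = 6,  u[10] = 3.
The sequence repeats with period 8.
So u[742] = u[1 + ((742-1) mod 8)] = u[6] = 6.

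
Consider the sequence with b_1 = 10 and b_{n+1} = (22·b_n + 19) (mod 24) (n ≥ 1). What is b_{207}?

We have b_1 = 10; b_2 = 23; b_3 = 21; b_4 = 1; b_5 = 17; b_6 = 9; b_7 = 1.
Since b_7 = b_4 = 1, the sequence is eventually periodic: after a pre-period of length 3 it cycles with period 3.
For n ≥ 4, b_n depends only on (n - 4) mod 3. (207 - 4) mod 3 = 2, so b_{207} = b_6 = 9.

9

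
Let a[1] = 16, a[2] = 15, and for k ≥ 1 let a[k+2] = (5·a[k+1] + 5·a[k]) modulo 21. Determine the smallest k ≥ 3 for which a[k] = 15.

17

a[1] = 16; a[2] = 15; a[3] = 8; a[4] = 10; a[5] = 6; a[6] = 17; a[7] = 10; a[8] = 9; a[9] = 11; a[10] = 16; a[11] = 9; a[12] = 20; a[13] = 19; a[14] = 6; a[15] = 20; a[16] = 4; a[17] = 15; a[18] = 11; a[19] = 4; a[20] = 12; a[21] = 17; a[22] = 19; a[23] = 12; a[24] = 8; a[25] = 16; a[26] = 15.
Since (a[25], a[26]) = (a[1], a[2]) = (16, 15) (two consecutive terms determine the rest), the sequence is periodic with period 24.
The value 15 first appears (with k ≥ 3) at a[17].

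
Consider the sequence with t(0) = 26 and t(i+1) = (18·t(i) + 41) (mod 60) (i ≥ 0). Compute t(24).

Computing terms: t(0) = 26, t(1) = 29, t(2) = 23, t(3) = 35, t(4) = 11, t(5) = 59, t(6) = 23.
Since t(6) = t(2) = 23, the sequence is eventually periodic: after a pre-period of length 2 it cycles with period 4.
For i ≥ 2, t(i) depends only on (i - 2) mod 4. (24 - 2) mod 4 = 2, so t(24) = t(4) = 11.

11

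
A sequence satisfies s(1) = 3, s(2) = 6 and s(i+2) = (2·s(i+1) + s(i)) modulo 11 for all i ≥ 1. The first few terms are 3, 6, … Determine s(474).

We have s(1) = 3, s(2) = 6, s(3) = 4, s(4) = 3, s(5) = 10, s(6) = 1, s(7) = 1, s(8) = 3, s(9) = 7, s(10) = 6, s(11) = 8, s(12) = 0, s(13) = 8, s(14) = 5, s(15) = 7, s(16) = 8, s(17) = 1, s(18) = 10, s(19) = 10, s(20) = 8, s(21) = 4, s(22) = 5, s(23) = 3, s(24) = 0, s(25) = 3, s(26) = 6.
The sequence repeats with period 24.
(474 - 1) mod 24 = 17, so s(474) = s(18) = 10.

10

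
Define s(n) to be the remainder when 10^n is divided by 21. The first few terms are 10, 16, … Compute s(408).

1

Computing terms: s(1) = 10; s(2) = 16; s(3) = 13; s(4) = 4; s(5) = 19; s(6) = 1; s(7) = 10.
The sequence repeats with period 6.
So s(408) = s(1 + ((408-1) mod 6)) = s(6) = 1.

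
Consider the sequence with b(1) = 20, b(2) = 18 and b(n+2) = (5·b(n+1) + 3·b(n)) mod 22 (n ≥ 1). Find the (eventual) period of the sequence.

10

We have b(1) = 20; b(2) = 18; b(3) = 18; b(4) = 12; b(5) = 4; b(6) = 12; b(7) = 6; b(8) = 0; b(9) = 18; b(10) = 2; b(11) = 20; b(12) = 18.
Since (b(11), b(12)) = (b(1), b(2)) = (20, 18) (two consecutive terms determine the rest), the sequence is periodic with period 10.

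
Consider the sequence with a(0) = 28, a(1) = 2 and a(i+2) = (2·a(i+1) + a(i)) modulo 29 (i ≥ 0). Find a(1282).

Listing terms: a(0) = 28,  a(1) = 2,  a(2) = 3,  a(3) = 8,  a(4) = 19,  a(5) = 17,  a(6) = 24,  a(7) = 7,  a(8) = 9,  a(9) = 25,  a(10) = 1,  a(11) = 27,  a(12) = 26,  a(13) = 21,  a(14) = 10,  a(15) = 12,  a(16) = 5,  a(17) = 22,  a(18) = 20,  a(19) = 4,  a(20) = 28,  a(21) = 2.
The sequence repeats with period 20.
(1282 - 0) mod 20 = 2, so a(1282) = a(2) = 3.

3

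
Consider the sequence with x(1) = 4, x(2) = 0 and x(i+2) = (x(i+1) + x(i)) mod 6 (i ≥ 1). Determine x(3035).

4

We have x(1) = 4,  x(2) = 0,  x(3) = 4,  x(4) = 4,  x(5) = 2,  x(6) = 0,  x(7) = 2,  x(8) = 2,  x(9) = 4,  x(10) = 0.
Since (x(9), x(10)) = (x(1), x(2)) = (4, 0) (two consecutive terms determine the rest), the sequence is periodic with period 8.
So x(3035) = x(1 + ((3035-1) mod 8)) = x(3) = 4.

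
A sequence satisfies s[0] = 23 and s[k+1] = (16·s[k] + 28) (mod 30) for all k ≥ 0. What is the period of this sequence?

s[0] = 23; s[1] = 6; s[2] = 4; s[3] = 2; s[4] = 0; s[5] = 28; s[6] = 26; s[7] = 24; s[8] = 22; s[9] = 20; s[10] = 18; s[11] = 16; s[12] = 14; s[13] = 12; s[14] = 10; s[15] = 8; s[16] = 6.
Since s[16] = s[1] = 6, the sequence is eventually periodic: after a pre-period of length 1 it cycles with period 15.

15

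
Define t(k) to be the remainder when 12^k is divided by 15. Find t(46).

9

t(1) = 12,  t(2) = 9,  t(3) = 3,  t(4) = 6,  t(5) = 12.
The sequence repeats with period 4.
So t(46) = t(1 + ((46-1) mod 4)) = t(2) = 9.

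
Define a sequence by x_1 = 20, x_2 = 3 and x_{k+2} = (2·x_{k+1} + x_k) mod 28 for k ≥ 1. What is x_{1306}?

27

x_1 = 20,  x_2 = 3,  x_3 = 26,  x_4 = 27,  x_5 = 24,  x_6 = 19,  x_7 = 6,  x_8 = 3,  x_9 = 12,  x_{10} = 27,  x_{11} = 10,  x_{12} = 19,  x_{13} = 20,  x_{14} = 3.
The sequence repeats with period 12.
So x_{1306} = x_{1 + ((1306-1) mod 12)} = x_{10} = 27.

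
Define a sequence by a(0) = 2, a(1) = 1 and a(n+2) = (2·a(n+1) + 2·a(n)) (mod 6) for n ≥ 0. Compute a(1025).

We have a(0) = 2, a(1) = 1, a(2) = 0, a(3) = 2, a(4) = 4, a(5) = 0, a(6) = 2.
Since (a(5), a(6)) = (a(2), a(3)) = (0, 2) (two consecutive terms determine the rest), the sequence is eventually periodic: after a pre-period of length 2 it cycles with period 3.
For n ≥ 2, a(n) depends only on (n - 2) mod 3. (1025 - 2) mod 3 = 0, so a(1025) = a(2) = 0.

0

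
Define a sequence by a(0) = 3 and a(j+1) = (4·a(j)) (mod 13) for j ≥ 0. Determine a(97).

We have a(0) = 3,  a(1) = 12,  a(2) = 9,  a(3) = 10,  a(4) = 1,  a(5) = 4,  a(6) = 3.
Since a(6) = a(0) = 3, the sequence is periodic with period 6.
So a(97) = a(0 + ((97-0) mod 6)) = a(1) = 12.

12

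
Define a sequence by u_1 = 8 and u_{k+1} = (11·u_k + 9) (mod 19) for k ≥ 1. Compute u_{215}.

Listing terms: u_1 = 8,  u_2 = 2,  u_3 = 12,  u_4 = 8.
The sequence repeats with period 3.
(215 - 1) mod 3 = 1, so u_{215} = u_2 = 2.

2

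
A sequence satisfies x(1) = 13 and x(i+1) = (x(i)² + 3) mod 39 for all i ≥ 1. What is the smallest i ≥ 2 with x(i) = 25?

3

Listing terms: x(1) = 13; x(2) = 16; x(3) = 25; x(4) = 4; x(5) = 19; x(6) = 13.
Since x(6) = x(1) = 13, the sequence is periodic with period 5.
The value 25 first appears (with i ≥ 2) at x(3).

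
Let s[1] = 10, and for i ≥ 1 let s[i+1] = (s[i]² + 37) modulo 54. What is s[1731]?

s[1] = 10,  s[2] = 29,  s[3] = 14,  s[4] = 17,  s[5] = 2,  s[6] = 41,  s[7] = 44,  s[8] = 29.
Since s[8] = s[2] = 29, the sequence is eventually periodic: after a pre-period of length 1 it cycles with period 6.
For i ≥ 2, s[i] depends only on (i - 2) mod 6. (1731 - 2) mod 6 = 1, so s[1731] = s[3] = 14.

14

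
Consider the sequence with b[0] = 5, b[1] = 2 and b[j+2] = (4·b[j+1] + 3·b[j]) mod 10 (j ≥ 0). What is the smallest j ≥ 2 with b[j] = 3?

We have b[0] = 5,  b[1] = 2,  b[2] = 3,  b[3] = 8,  b[4] = 1,  b[5] = 8,  b[6] = 5,  b[7] = 4,  b[8] = 1,  b[9] = 6,  b[10] = 7,  b[11] = 6,  b[12] = 5,  b[13] = 8,  b[14] = 7,  b[15] = 2,  b[16] = 9,  b[17] = 2,  b[18] = 5,  b[19] = 6,  b[20] = 9,  b[21] = 4,  b[22] = 3,  b[23] = 4,  b[24] = 5,  b[25] = 2.
Since (b[24], b[25]) = (b[0], b[1]) = (5, 2) (two consecutive terms determine the rest), the sequence is periodic with period 24.
The value 3 first appears (with j ≥ 2) at b[2].

2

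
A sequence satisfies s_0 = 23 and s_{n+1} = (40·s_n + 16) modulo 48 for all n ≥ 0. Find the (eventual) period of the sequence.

3

We have s_0 = 23, s_1 = 24, s_2 = 16, s_3 = 32, s_4 = 0, s_5 = 16.
Since s_5 = s_2 = 16, the sequence is eventually periodic: after a pre-period of length 2 it cycles with period 3.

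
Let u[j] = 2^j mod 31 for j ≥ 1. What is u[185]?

Listing terms: u[1] = 2; u[2] = 4; u[3] = 8; u[4] = 16; u[5] = 1; u[6] = 2.
Since u[6] = u[1] = 2, the sequence is periodic with period 5.
So u[185] = u[1 + ((185-1) mod 5)] = u[5] = 1.

1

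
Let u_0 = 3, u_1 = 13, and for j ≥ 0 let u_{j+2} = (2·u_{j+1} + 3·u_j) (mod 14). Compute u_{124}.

1

We have u_0 = 3, u_1 = 13, u_2 = 7, u_3 = 11, u_4 = 1, u_5 = 7, u_6 = 3, u_7 = 13.
Since (u_6, u_7) = (u_0, u_1) = (3, 13) (two consecutive terms determine the rest), the sequence is periodic with period 6.
So u_{124} = u_{0 + ((124-0) mod 6)} = u_4 = 1.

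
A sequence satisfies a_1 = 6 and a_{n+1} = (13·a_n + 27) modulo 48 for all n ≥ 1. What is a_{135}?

Computing terms: a_1 = 6; a_2 = 9; a_3 = 0; a_4 = 27; a_5 = 42; a_6 = 45; a_7 = 36; a_8 = 15; a_9 = 30; a_{10} = 33; a_{11} = 24; a_{12} = 3; a_{13} = 18; a_{14} = 21; a_{15} = 12; a_{16} = 39; a_{17} = 6.
The sequence repeats with period 16.
So a_{135} = a_{1 + ((135-1) mod 16)} = a_7 = 36.

36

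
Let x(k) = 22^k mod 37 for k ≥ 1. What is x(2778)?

x(1) = 22,  x(2) = 3,  x(3) = 29,  x(4) = 9,  x(5) = 13,  x(6) = 27,  x(7) = 2,  x(8) = 7,  x(9) = 6,  x(10) = 21,  x(11) = 18,  x(12) = 26,  x(13) = 17,  x(14) = 4,  x(15) = 14,  x(16) = 12,  x(17) = 5,  x(18) = 36,  x(19) = 15,  x(20) = 34,  x(21) = 8,  x(22) = 28,  x(23) = 24,  x(24) = 10,  x(25) = 35,  x(26) = 30,  x(27) = 31,  x(28) = 16,  x(29) = 19,  x(30) = 11,  x(31) = 20,  x(32) = 33,  x(33) = 23,  x(34) = 25,  x(35) = 32,  x(36) = 1,  x(37) = 22.
The sequence repeats with period 36.
(2778 - 1) mod 36 = 5, so x(2778) = x(6) = 27.

27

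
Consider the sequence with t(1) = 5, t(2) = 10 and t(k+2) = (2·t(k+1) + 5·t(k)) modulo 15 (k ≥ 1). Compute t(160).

5

Listing terms: t(1) = 5; t(2) = 10; t(3) = 0; t(4) = 5; t(5) = 10.
Since (t(4), t(5)) = (t(1), t(2)) = (5, 10) (two consecutive terms determine the rest), the sequence is periodic with period 3.
So t(160) = t(1 + ((160-1) mod 3)) = t(1) = 5.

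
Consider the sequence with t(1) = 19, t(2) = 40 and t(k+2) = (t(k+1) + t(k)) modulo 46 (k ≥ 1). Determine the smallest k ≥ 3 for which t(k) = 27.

6

Listing terms: t(1) = 19,  t(2) = 40,  t(3) = 13,  t(4) = 7,  t(5) = 20,  t(6) = 27,  t(7) = 1,  t(8) = 28,  t(9) = 29,  t(10) = 11,  t(11) = 40,  t(12) = 5,  t(13) = 45,  t(14) = 4,  t(15) = 3,  t(16) = 7,  t(17) = 10,  t(18) = 17,  t(19) = 27,  t(20) = 44,  t(21) = 25,  t(22) = 23,  t(23) = 2,  t(24) = 25,  t(25) = 27,  t(26) = 6,  t(27) = 33,  t(28) = 39,  t(29) = 26,  t(30) = 19,  t(31) = 45,  t(32) = 18,  t(33) = 17,  t(34) = 35,  t(35) = 6,  t(36) = 41,  t(37) = 1,  t(38) = 42,  t(39) = 43,  t(40) = 39,  t(41) = 36,  t(42) = 29,  t(43) = 19,  t(44) = 2,  t(45) = 21,  t(46) = 23,  t(47) = 44,  t(48) = 21,  t(49) = 19,  t(50) = 40.
Since (t(49), t(50)) = (t(1), t(2)) = (19, 40) (two consecutive terms determine the rest), the sequence is periodic with period 48.
The value 27 first appears (with k ≥ 3) at t(6).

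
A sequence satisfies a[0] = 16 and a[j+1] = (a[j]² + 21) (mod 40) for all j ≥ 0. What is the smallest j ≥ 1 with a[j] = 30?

2

Listing terms: a[0] = 16; a[1] = 37; a[2] = 30; a[3] = 1; a[4] = 22; a[5] = 25; a[6] = 6; a[7] = 17; a[8] = 30.
Since a[8] = a[2] = 30, the sequence is eventually periodic: after a pre-period of length 2 it cycles with period 6.
The value 30 first appears (with j ≥ 1) at a[2].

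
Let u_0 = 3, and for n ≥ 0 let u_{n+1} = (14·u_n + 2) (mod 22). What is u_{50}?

14

Computing terms: u_0 = 3,  u_1 = 0,  u_2 = 2,  u_3 = 8,  u_4 = 4,  u_5 = 14,  u_6 = 0.
Since u_6 = u_1 = 0, the sequence is eventually periodic: after a pre-period of length 1 it cycles with period 5.
For n ≥ 1, u_n depends only on (n - 1) mod 5. (50 - 1) mod 5 = 4, so u_{50} = u_5 = 14.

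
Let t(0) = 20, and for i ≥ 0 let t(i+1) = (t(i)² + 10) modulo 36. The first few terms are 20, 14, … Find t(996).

Listing terms: t(0) = 20, t(1) = 14, t(2) = 26, t(3) = 2, t(4) = 14.
Since t(4) = t(1) = 14, the sequence is eventually periodic: after a pre-period of length 1 it cycles with period 3.
For i ≥ 1, t(i) depends only on (i - 1) mod 3. (996 - 1) mod 3 = 2, so t(996) = t(3) = 2.

2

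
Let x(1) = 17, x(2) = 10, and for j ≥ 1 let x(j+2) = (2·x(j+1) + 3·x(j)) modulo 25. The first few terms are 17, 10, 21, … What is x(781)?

Listing terms: x(1) = 17,  x(2) = 10,  x(3) = 21,  x(4) = 22,  x(5) = 7,  x(6) = 5,  x(7) = 6,  x(8) = 2,  x(9) = 22,  x(10) = 0,  x(11) = 16,  x(12) = 7,  x(13) = 12,  x(14) = 20,  x(15) = 1,  x(16) = 12,  x(17) = 2,  x(18) = 15,  x(19) = 11,  x(20) = 17,  x(21) = 17,  x(22) = 10.
The sequence repeats with period 20.
So x(781) = x(1 + ((781-1) mod 20)) = x(1) = 17.

17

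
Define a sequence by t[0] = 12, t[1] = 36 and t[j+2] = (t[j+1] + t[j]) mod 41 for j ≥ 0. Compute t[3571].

We have t[0] = 12,  t[1] = 36,  t[2] = 7,  t[3] = 2,  t[4] = 9,  t[5] = 11,  t[6] = 20,  t[7] = 31,  t[8] = 10,  t[9] = 0,  t[10] = 10,  t[11] = 10,  t[12] = 20,  t[13] = 30,  t[14] = 9,  t[15] = 39,  t[16] = 7,  t[17] = 5,  t[18] = 12,  t[19] = 17,  t[20] = 29,  t[21] = 5,  t[22] = 34,  t[23] = 39,  t[24] = 32,  t[25] = 30,  t[26] = 21,  t[27] = 10,  t[28] = 31,  t[29] = 0,  t[30] = 31,  t[31] = 31,  t[32] = 21,  t[33] = 11,  t[34] = 32,  t[35] = 2,  t[36] = 34,  t[37] = 36,  t[38] = 29,  t[39] = 24,  t[40] = 12,  t[41] = 36.
The sequence repeats with period 40.
So t[3571] = t[0 + ((3571-0) mod 40)] = t[11] = 10.

10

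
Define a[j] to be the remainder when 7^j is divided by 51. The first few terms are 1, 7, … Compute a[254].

25

a[0] = 1; a[1] = 7; a[2] = 49; a[3] = 37; a[4] = 4; a[5] = 28; a[6] = 43; a[7] = 46; a[8] = 16; a[9] = 10; a[10] = 19; a[11] = 31; a[12] = 13; a[13] = 40; a[14] = 25; a[15] = 22; a[16] = 1.
Since a[16] = a[0] = 1, the sequence is periodic with period 16.
So a[254] = a[0 + ((254-0) mod 16)] = a[14] = 25.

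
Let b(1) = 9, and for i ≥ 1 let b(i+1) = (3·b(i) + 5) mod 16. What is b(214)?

b(1) = 9; b(2) = 0; b(3) = 5; b(4) = 4; b(5) = 1; b(6) = 8; b(7) = 13; b(8) = 12; b(9) = 9.
The sequence repeats with period 8.
(214 - 1) mod 8 = 5, so b(214) = b(6) = 8.

8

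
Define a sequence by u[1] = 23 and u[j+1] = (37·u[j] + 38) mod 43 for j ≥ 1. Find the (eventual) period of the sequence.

We have u[1] = 23, u[2] = 29, u[3] = 36, u[4] = 37, u[5] = 31, u[6] = 24, u[7] = 23.
The sequence repeats with period 6.

6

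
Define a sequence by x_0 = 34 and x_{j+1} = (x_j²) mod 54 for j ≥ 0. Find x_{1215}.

x_0 = 34; x_1 = 22; x_2 = 52; x_3 = 4; x_4 = 16; x_5 = 40; x_6 = 34.
The sequence repeats with period 6.
So x_{1215} = x_{0 + ((1215-0) mod 6)} = x_3 = 4.

4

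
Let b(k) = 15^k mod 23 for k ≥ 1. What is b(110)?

Listing terms: b(1) = 15; b(2) = 18; b(3) = 17; b(4) = 2; b(5) = 7; b(6) = 13; b(7) = 11; b(8) = 4; b(9) = 14; b(10) = 3; b(11) = 22; b(12) = 8; b(13) = 5; b(14) = 6; b(15) = 21; b(16) = 16; b(17) = 10; b(18) = 12; b(19) = 19; b(20) = 9; b(21) = 20; b(22) = 1; b(23) = 15.
Since b(23) = b(1) = 15, the sequence is periodic with period 22.
(110 - 1) mod 22 = 21, so b(110) = b(22) = 1.

1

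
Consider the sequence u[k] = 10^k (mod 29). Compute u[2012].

Computing terms: u[1] = 10, u[2] = 13, u[3] = 14, u[4] = 24, u[5] = 8, u[6] = 22, u[7] = 17, u[8] = 25, u[9] = 18, u[10] = 6, u[11] = 2, u[12] = 20, u[13] = 26, u[14] = 28, u[15] = 19, u[16] = 16, u[17] = 15, u[18] = 5, u[19] = 21, u[20] = 7, u[21] = 12, u[22] = 4, u[23] = 11, u[24] = 23, u[25] = 27, u[26] = 9, u[27] = 3, u[28] = 1, u[29] = 10.
The sequence repeats with period 28.
(2012 - 1) mod 28 = 23, so u[2012] = u[24] = 23.

23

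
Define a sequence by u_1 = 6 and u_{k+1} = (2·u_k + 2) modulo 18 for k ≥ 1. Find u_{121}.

6

Listing terms: u_1 = 6, u_2 = 14, u_3 = 12, u_4 = 8, u_5 = 0, u_6 = 2, u_7 = 6.
Since u_7 = u_1 = 6, the sequence is periodic with period 6.
(121 - 1) mod 6 = 0, so u_{121} = u_1 = 6.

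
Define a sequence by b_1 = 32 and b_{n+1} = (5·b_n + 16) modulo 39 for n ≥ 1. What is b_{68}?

We have b_1 = 32,  b_2 = 20,  b_3 = 38,  b_4 = 11,  b_5 = 32.
Since b_5 = b_1 = 32, the sequence is periodic with period 4.
So b_{68} = b_{1 + ((68-1) mod 4)} = b_4 = 11.

11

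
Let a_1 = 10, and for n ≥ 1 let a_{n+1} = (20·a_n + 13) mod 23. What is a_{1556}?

Computing terms: a_1 = 10; a_2 = 6; a_3 = 18; a_4 = 5; a_5 = 21; a_6 = 19; a_7 = 2; a_8 = 7; a_9 = 15; a_{10} = 14; a_{11} = 17; a_{12} = 8; a_{13} = 12; a_{14} = 0; a_{15} = 13; a_{16} = 20; a_{17} = 22; a_{18} = 16; a_{19} = 11; a_{20} = 3; a_{21} = 4; a_{22} = 1; a_{23} = 10.
Since a_{23} = a_1 = 10, the sequence is periodic with period 22.
(1556 - 1) mod 22 = 15, so a_{1556} = a_{16} = 20.

20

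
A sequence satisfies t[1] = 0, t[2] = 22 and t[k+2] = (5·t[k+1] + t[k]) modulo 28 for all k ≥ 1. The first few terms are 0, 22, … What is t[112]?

12

Listing terms: t[1] = 0; t[2] = 22; t[3] = 26; t[4] = 12; t[5] = 2; t[6] = 22; t[7] = 0; t[8] = 22.
The sequence repeats with period 6.
So t[112] = t[1 + ((112-1) mod 6)] = t[4] = 12.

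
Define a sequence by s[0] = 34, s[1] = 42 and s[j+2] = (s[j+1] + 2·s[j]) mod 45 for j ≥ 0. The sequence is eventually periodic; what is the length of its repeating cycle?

36

Listing terms: s[0] = 34,  s[1] = 42,  s[2] = 20,  s[3] = 14,  s[4] = 9,  s[5] = 37,  s[6] = 10,  s[7] = 39,  s[8] = 14,  s[9] = 2,  s[10] = 30,  s[11] = 34,  s[12] = 4,  s[13] = 27,  s[14] = 35,  s[15] = 44,  s[16] = 24,  s[17] = 22,  s[18] = 25,  s[19] = 24,  s[20] = 29,  s[21] = 32,  s[22] = 0,  s[23] = 19,  s[24] = 19,  s[25] = 12,  s[26] = 5,  s[27] = 29,  s[28] = 39,  s[29] = 7,  s[30] = 40,  s[31] = 9,  s[32] = 44,  s[33] = 17,  s[34] = 15,  s[35] = 4,  s[36] = 34,  s[37] = 42.
The sequence repeats with period 36.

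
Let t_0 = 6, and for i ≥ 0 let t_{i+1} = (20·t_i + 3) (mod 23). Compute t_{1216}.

Computing terms: t_0 = 6, t_1 = 8, t_2 = 2, t_3 = 20, t_4 = 12, t_5 = 13, t_6 = 10, t_7 = 19, t_8 = 15, t_9 = 4, t_{10} = 14, t_{11} = 7, t_{12} = 5, t_{13} = 11, t_{14} = 16, t_{15} = 1, t_{16} = 0, t_{17} = 3, t_{18} = 17, t_{19} = 21, t_{20} = 9, t_{21} = 22, t_{22} = 6.
The sequence repeats with period 22.
(1216 - 0) mod 22 = 6, so t_{1216} = t_6 = 10.

10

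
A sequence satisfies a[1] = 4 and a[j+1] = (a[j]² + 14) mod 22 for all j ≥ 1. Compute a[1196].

8

Computing terms: a[1] = 4; a[2] = 8; a[3] = 12; a[4] = 4.
Since a[4] = a[1] = 4, the sequence is periodic with period 3.
(1196 - 1) mod 3 = 1, so a[1196] = a[2] = 8.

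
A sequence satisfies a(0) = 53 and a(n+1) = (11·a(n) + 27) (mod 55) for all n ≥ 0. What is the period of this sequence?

5

a(0) = 53; a(1) = 5; a(2) = 27; a(3) = 49; a(4) = 16; a(5) = 38; a(6) = 5.
Since a(6) = a(1) = 5, the sequence is eventually periodic: after a pre-period of length 1 it cycles with period 5.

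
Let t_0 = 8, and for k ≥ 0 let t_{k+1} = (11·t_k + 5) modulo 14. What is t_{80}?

6

t_0 = 8,  t_1 = 9,  t_2 = 6,  t_3 = 1,  t_4 = 2,  t_5 = 13,  t_6 = 8.
Since t_6 = t_0 = 8, the sequence is periodic with period 6.
So t_{80} = t_{0 + ((80-0) mod 6)} = t_2 = 6.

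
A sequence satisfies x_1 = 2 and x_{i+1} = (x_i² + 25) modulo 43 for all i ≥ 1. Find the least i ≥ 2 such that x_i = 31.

7

x_1 = 2; x_2 = 29; x_3 = 6; x_4 = 18; x_5 = 5; x_6 = 7; x_7 = 31; x_8 = 40; x_9 = 34; x_{10} = 20; x_{11} = 38; x_{12} = 7.
Since x_{12} = x_6 = 7, the sequence is eventually periodic: after a pre-period of length 5 it cycles with period 6.
The value 31 first appears (with i ≥ 2) at x_7.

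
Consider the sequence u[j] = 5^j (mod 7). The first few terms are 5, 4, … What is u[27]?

6

We have u[1] = 5,  u[2] = 4,  u[3] = 6,  u[4] = 2,  u[5] = 3,  u[6] = 1,  u[7] = 5.
The sequence repeats with period 6.
(27 - 1) mod 6 = 2, so u[27] = u[3] = 6.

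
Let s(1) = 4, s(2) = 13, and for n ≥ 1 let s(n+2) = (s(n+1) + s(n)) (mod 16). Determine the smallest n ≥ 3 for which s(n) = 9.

We have s(1) = 4; s(2) = 13; s(3) = 1; s(4) = 14; s(5) = 15; s(6) = 13; s(7) = 12; s(8) = 9; s(9) = 5; s(10) = 14; s(11) = 3; s(12) = 1; s(13) = 4; s(14) = 5; s(15) = 9; s(16) = 14; s(17) = 7; s(18) = 5; s(19) = 12; s(20) = 1; s(21) = 13; s(22) = 14; s(23) = 11; s(24) = 9; s(25) = 4; s(26) = 13.
The sequence repeats with period 24.
The value 9 first appears (with n ≥ 3) at s(8).

8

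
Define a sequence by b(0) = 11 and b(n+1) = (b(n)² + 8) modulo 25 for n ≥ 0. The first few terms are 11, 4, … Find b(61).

4

Listing terms: b(0) = 11,  b(1) = 4,  b(2) = 24,  b(3) = 9,  b(4) = 14,  b(5) = 4.
Since b(5) = b(1) = 4, the sequence is eventually periodic: after a pre-period of length 1 it cycles with period 4.
For n ≥ 1, b(n) depends only on (n - 1) mod 4. (61 - 1) mod 4 = 0, so b(61) = b(1) = 4.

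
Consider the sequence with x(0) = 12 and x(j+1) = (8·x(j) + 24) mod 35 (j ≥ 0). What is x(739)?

31

Computing terms: x(0) = 12; x(1) = 15; x(2) = 4; x(3) = 21; x(4) = 17; x(5) = 20; x(6) = 9; x(7) = 26; x(8) = 22; x(9) = 25; x(10) = 14; x(11) = 31; x(12) = 27; x(13) = 30; x(14) = 19; x(15) = 1; x(16) = 32; x(17) = 0; x(18) = 24; x(19) = 6; x(20) = 2; x(21) = 5; x(22) = 29; x(23) = 11; x(24) = 7; x(25) = 10; x(26) = 34; x(27) = 16; x(28) = 12.
Since x(28) = x(0) = 12, the sequence is periodic with period 28.
So x(739) = x(0 + ((739-0) mod 28)) = x(11) = 31.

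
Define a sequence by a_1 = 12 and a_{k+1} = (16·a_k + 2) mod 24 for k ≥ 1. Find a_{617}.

Computing terms: a_1 = 12; a_2 = 2; a_3 = 10; a_4 = 18; a_5 = 2.
Since a_5 = a_2 = 2, the sequence is eventually periodic: after a pre-period of length 1 it cycles with period 3.
For k ≥ 2, a_k depends only on (k - 2) mod 3. (617 - 2) mod 3 = 0, so a_{617} = a_2 = 2.

2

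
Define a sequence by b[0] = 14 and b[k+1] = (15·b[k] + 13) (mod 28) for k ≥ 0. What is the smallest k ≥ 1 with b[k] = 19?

9

b[0] = 14,  b[1] = 27,  b[2] = 26,  b[3] = 11,  b[4] = 10,  b[5] = 23,  b[6] = 22,  b[7] = 7,  b[8] = 6,  b[9] = 19,  b[10] = 18,  b[11] = 3,  b[12] = 2,  b[13] = 15,  b[14] = 14.
The sequence repeats with period 14.
The value 19 first appears (with k ≥ 1) at b[9].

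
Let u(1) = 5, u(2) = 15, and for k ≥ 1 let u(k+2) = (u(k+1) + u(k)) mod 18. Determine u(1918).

15

We have u(1) = 5,  u(2) = 15,  u(3) = 2,  u(4) = 17,  u(5) = 1,  u(6) = 0,  u(7) = 1,  u(8) = 1,  u(9) = 2,  u(10) = 3,  u(11) = 5,  u(12) = 8,  u(13) = 13,  u(14) = 3,  u(15) = 16,  u(16) = 1,  u(17) = 17,  u(18) = 0,  u(19) = 17,  u(20) = 17,  u(21) = 16,  u(22) = 15,  u(23) = 13,  u(24) = 10,  u(25) = 5,  u(26) = 15.
The sequence repeats with period 24.
So u(1918) = u(1 + ((1918-1) mod 24)) = u(22) = 15.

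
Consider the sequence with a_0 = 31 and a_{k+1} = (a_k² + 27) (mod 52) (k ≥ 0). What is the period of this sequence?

We have a_0 = 31; a_1 = 0; a_2 = 27; a_3 = 28; a_4 = 31.
The sequence repeats with period 4.

4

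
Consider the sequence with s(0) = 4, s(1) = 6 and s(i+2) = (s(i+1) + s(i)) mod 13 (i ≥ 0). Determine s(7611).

11

Listing terms: s(0) = 4, s(1) = 6, s(2) = 10, s(3) = 3, s(4) = 0, s(5) = 3, s(6) = 3, s(7) = 6, s(8) = 9, s(9) = 2, s(10) = 11, s(11) = 0, s(12) = 11, s(13) = 11, s(14) = 9, s(15) = 7, s(16) = 3, s(17) = 10, s(18) = 0, s(19) = 10, s(20) = 10, s(21) = 7, s(22) = 4, s(23) = 11, s(24) = 2, s(25) = 0, s(26) = 2, s(27) = 2, s(28) = 4, s(29) = 6.
Since (s(28), s(29)) = (s(0), s(1)) = (4, 6) (two consecutive terms determine the rest), the sequence is periodic with period 28.
(7611 - 0) mod 28 = 23, so s(7611) = s(23) = 11.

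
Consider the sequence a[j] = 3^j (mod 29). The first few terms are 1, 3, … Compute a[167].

Computing terms: a[0] = 1; a[1] = 3; a[2] = 9; a[3] = 27; a[4] = 23; a[5] = 11; a[6] = 4; a[7] = 12; a[8] = 7; a[9] = 21; a[10] = 5; a[11] = 15; a[12] = 16; a[13] = 19; a[14] = 28; a[15] = 26; a[16] = 20; a[17] = 2; a[18] = 6; a[19] = 18; a[20] = 25; a[21] = 17; a[22] = 22; a[23] = 8; a[24] = 24; a[25] = 14; a[26] = 13; a[27] = 10; a[28] = 1.
Since a[28] = a[0] = 1, the sequence is periodic with period 28.
(167 - 0) mod 28 = 27, so a[167] = a[27] = 10.

10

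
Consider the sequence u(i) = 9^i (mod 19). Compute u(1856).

5

We have u(1) = 9, u(2) = 5, u(3) = 7, u(4) = 6, u(5) = 16, u(6) = 11, u(7) = 4, u(8) = 17, u(9) = 1, u(10) = 9.
Since u(10) = u(1) = 9, the sequence is periodic with period 9.
(1856 - 1) mod 9 = 1, so u(1856) = u(2) = 5.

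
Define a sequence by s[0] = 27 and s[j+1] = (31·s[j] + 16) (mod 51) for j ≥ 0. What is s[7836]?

s[0] = 27, s[1] = 37, s[2] = 41, s[3] = 12, s[4] = 31, s[5] = 8, s[6] = 9, s[7] = 40, s[8] = 32, s[9] = 39, s[10] = 1, s[11] = 47, s[12] = 45, s[13] = 34, s[14] = 50, s[15] = 36, s[16] = 10, s[17] = 20, s[18] = 24, s[19] = 46, s[20] = 14, s[21] = 42, s[22] = 43, s[23] = 23, s[24] = 15, s[25] = 22, s[26] = 35, s[27] = 30, s[28] = 28, s[29] = 17, s[30] = 33, s[31] = 19, s[32] = 44, s[33] = 3, s[34] = 7, s[35] = 29, s[36] = 48, s[37] = 25, s[38] = 26, s[39] = 6, s[40] = 49, s[41] = 5, s[42] = 18, s[43] = 13, s[44] = 11, s[45] = 0, s[46] = 16, s[47] = 2, s[48] = 27.
Since s[48] = s[0] = 27, the sequence is periodic with period 48.
(7836 - 0) mod 48 = 12, so s[7836] = s[12] = 45.

45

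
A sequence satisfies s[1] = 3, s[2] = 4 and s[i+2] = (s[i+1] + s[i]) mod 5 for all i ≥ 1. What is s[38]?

4

Computing terms: s[1] = 3, s[2] = 4, s[3] = 2, s[4] = 1, s[5] = 3, s[6] = 4.
The sequence repeats with period 4.
So s[38] = s[1 + ((38-1) mod 4)] = s[2] = 4.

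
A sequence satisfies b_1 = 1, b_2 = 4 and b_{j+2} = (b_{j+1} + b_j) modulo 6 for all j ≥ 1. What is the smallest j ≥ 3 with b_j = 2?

b_1 = 1,  b_2 = 4,  b_3 = 5,  b_4 = 3,  b_5 = 2,  b_6 = 5,  b_7 = 1,  b_8 = 0,  b_9 = 1,  b_{10} = 1,  b_{11} = 2,  b_{12} = 3,  b_{13} = 5,  b_{14} = 2,  b_{15} = 1,  b_{16} = 3,  b_{17} = 4,  b_{18} = 1,  b_{19} = 5,  b_{20} = 0,  b_{21} = 5,  b_{22} = 5,  b_{23} = 4,  b_{24} = 3,  b_{25} = 1,  b_{26} = 4.
The sequence repeats with period 24.
The value 2 first appears (with j ≥ 3) at b_5.

5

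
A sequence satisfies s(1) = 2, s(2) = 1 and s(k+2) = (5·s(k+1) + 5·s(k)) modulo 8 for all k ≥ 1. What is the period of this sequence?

12

We have s(1) = 2, s(2) = 1, s(3) = 7, s(4) = 0, s(5) = 3, s(6) = 7, s(7) = 2, s(8) = 5, s(9) = 3, s(10) = 0, s(11) = 7, s(12) = 3, s(13) = 2, s(14) = 1.
The sequence repeats with period 12.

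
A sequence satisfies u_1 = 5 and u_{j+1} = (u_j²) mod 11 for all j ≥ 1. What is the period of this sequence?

We have u_1 = 5,  u_2 = 3,  u_3 = 9,  u_4 = 4,  u_5 = 5.
The sequence repeats with period 4.

4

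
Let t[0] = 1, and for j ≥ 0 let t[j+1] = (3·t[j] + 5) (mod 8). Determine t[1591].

t[0] = 1; t[1] = 0; t[2] = 5; t[3] = 4; t[4] = 1.
Since t[4] = t[0] = 1, the sequence is periodic with period 4.
So t[1591] = t[0 + ((1591-0) mod 4)] = t[3] = 4.

4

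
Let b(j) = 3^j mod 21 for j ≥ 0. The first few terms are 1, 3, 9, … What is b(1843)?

Computing terms: b(0) = 1, b(1) = 3, b(2) = 9, b(3) = 6, b(4) = 18, b(5) = 12, b(6) = 15, b(7) = 3.
Since b(7) = b(1) = 3, the sequence is eventually periodic: after a pre-period of length 1 it cycles with period 6.
For j ≥ 1, b(j) depends only on (j - 1) mod 6. (1843 - 1) mod 6 = 0, so b(1843) = b(1) = 3.

3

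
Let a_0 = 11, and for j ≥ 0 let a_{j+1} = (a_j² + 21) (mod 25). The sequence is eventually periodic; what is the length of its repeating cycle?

3

Listing terms: a_0 = 11, a_1 = 17, a_2 = 10, a_3 = 21, a_4 = 12, a_5 = 15, a_6 = 21.
Since a_6 = a_3 = 21, the sequence is eventually periodic: after a pre-period of length 3 it cycles with period 3.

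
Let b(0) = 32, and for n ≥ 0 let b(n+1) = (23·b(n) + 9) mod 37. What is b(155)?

1

We have b(0) = 32,  b(1) = 5,  b(2) = 13,  b(3) = 12,  b(4) = 26,  b(5) = 15,  b(6) = 21,  b(7) = 11,  b(8) = 3,  b(9) = 4,  b(10) = 27,  b(11) = 1,  b(12) = 32.
Since b(12) = b(0) = 32, the sequence is periodic with period 12.
(155 - 0) mod 12 = 11, so b(155) = b(11) = 1.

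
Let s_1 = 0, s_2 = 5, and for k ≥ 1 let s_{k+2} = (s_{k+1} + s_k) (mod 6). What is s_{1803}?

Listing terms: s_1 = 0, s_2 = 5, s_3 = 5, s_4 = 4, s_5 = 3, s_6 = 1, s_7 = 4, s_8 = 5, s_9 = 3, s_{10} = 2, s_{11} = 5, s_{12} = 1, s_{13} = 0, s_{14} = 1, s_{15} = 1, s_{16} = 2, s_{17} = 3, s_{18} = 5, s_{19} = 2, s_{20} = 1, s_{21} = 3, s_{22} = 4, s_{23} = 1, s_{24} = 5, s_{25} = 0, s_{26} = 5.
Since (s_{25}, s_{26}) = (s_1, s_2) = (0, 5) (two consecutive terms determine the rest), the sequence is periodic with period 24.
So s_{1803} = s_{1 + ((1803-1) mod 24)} = s_3 = 5.

5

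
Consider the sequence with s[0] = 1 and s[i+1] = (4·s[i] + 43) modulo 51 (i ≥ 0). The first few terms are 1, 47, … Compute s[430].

44

We have s[0] = 1,  s[1] = 47,  s[2] = 27,  s[3] = 49,  s[4] = 35,  s[5] = 30,  s[6] = 10,  s[7] = 32,  s[8] = 18,  s[9] = 13,  s[10] = 44,  s[11] = 15,  s[12] = 1.
Since s[12] = s[0] = 1, the sequence is periodic with period 12.
So s[430] = s[0 + ((430-0) mod 12)] = s[10] = 44.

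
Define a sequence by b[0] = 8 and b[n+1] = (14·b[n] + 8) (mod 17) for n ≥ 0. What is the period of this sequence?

Computing terms: b[0] = 8, b[1] = 1, b[2] = 5, b[3] = 10, b[4] = 12, b[5] = 6, b[6] = 7, b[7] = 4, b[8] = 13, b[9] = 3, b[10] = 16, b[11] = 11, b[12] = 9, b[13] = 15, b[14] = 14, b[15] = 0, b[16] = 8.
Since b[16] = b[0] = 8, the sequence is periodic with period 16.

16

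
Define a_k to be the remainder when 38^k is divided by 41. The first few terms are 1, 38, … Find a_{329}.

We have a_0 = 1,  a_1 = 38,  a_2 = 9,  a_3 = 14,  a_4 = 40,  a_5 = 3,  a_6 = 32,  a_7 = 27,  a_8 = 1.
Since a_8 = a_0 = 1, the sequence is periodic with period 8.
(329 - 0) mod 8 = 1, so a_{329} = a_1 = 38.

38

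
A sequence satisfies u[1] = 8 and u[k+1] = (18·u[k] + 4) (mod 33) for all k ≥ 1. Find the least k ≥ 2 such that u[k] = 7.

5

Listing terms: u[1] = 8,  u[2] = 16,  u[3] = 28,  u[4] = 13,  u[5] = 7,  u[6] = 31,  u[7] = 1,  u[8] = 22,  u[9] = 4,  u[10] = 10,  u[11] = 19,  u[12] = 16.
Since u[12] = u[2] = 16, the sequence is eventually periodic: after a pre-period of length 1 it cycles with period 10.
The value 7 first appears (with k ≥ 2) at u[5].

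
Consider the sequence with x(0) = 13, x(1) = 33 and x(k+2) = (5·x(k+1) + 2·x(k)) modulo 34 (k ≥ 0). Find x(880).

13

Listing terms: x(0) = 13, x(1) = 33, x(2) = 21, x(3) = 1, x(4) = 13, x(5) = 33.
The sequence repeats with period 4.
(880 - 0) mod 4 = 0, so x(880) = x(0) = 13.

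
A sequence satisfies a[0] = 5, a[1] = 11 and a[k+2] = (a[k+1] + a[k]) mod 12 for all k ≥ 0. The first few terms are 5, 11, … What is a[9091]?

We have a[0] = 5,  a[1] = 11,  a[2] = 4,  a[3] = 3,  a[4] = 7,  a[5] = 10,  a[6] = 5,  a[7] = 3,  a[8] = 8,  a[9] = 11,  a[10] = 7,  a[11] = 6,  a[12] = 1,  a[13] = 7,  a[14] = 8,  a[15] = 3,  a[16] = 11,  a[17] = 2,  a[18] = 1,  a[19] = 3,  a[20] = 4,  a[21] = 7,  a[22] = 11,  a[23] = 6,  a[24] = 5,  a[25] = 11.
The sequence repeats with period 24.
(9091 - 0) mod 24 = 19, so a[9091] = a[19] = 3.

3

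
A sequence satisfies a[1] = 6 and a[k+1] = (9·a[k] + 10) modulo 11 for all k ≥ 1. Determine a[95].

Computing terms: a[1] = 6,  a[2] = 9,  a[3] = 3,  a[4] = 4,  a[5] = 2,  a[6] = 6.
Since a[6] = a[1] = 6, the sequence is periodic with period 5.
So a[95] = a[1 + ((95-1) mod 5)] = a[5] = 2.

2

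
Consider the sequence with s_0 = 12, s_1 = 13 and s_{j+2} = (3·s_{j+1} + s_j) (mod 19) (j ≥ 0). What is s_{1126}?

s_0 = 12; s_1 = 13; s_2 = 13; s_3 = 14; s_4 = 17; s_5 = 8; s_6 = 3; s_7 = 17; s_8 = 16; s_9 = 8; s_{10} = 2; s_{11} = 14; s_{12} = 6; s_{13} = 13; s_{14} = 7; s_{15} = 15; s_{16} = 14; s_{17} = 0; s_{18} = 14; s_{19} = 4; s_{20} = 7; s_{21} = 6; s_{22} = 6; s_{23} = 5; s_{24} = 2; s_{25} = 11; s_{26} = 16; s_{27} = 2; s_{28} = 3; s_{29} = 11; s_{30} = 17; s_{31} = 5; s_{32} = 13; s_{33} = 6; s_{34} = 12; s_{35} = 4; s_{36} = 5; s_{37} = 0; s_{38} = 5; s_{39} = 15; s_{40} = 12; s_{41} = 13.
The sequence repeats with period 40.
So s_{1126} = s_{0 + ((1126-0) mod 40)} = s_6 = 3.

3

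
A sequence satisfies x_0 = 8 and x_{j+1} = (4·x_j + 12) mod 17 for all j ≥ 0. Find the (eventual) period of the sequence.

x_0 = 8, x_1 = 10, x_2 = 1, x_3 = 16, x_4 = 8.
Since x_4 = x_0 = 8, the sequence is periodic with period 4.

4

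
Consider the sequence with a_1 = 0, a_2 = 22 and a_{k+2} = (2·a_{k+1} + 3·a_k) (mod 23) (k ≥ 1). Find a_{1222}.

11

We have a_1 = 0; a_2 = 22; a_3 = 21; a_4 = 16; a_5 = 3; a_6 = 8; a_7 = 2; a_8 = 5; a_9 = 16; a_{10} = 1; a_{11} = 4; a_{12} = 11; a_{13} = 11; a_{14} = 9; a_{15} = 5; a_{16} = 14; a_{17} = 20; a_{18} = 13; a_{19} = 17; a_{20} = 4; a_{21} = 13; a_{22} = 15; a_{23} = 0; a_{24} = 22.
Since (a_{23}, a_{24}) = (a_1, a_2) = (0, 22) (two consecutive terms determine the rest), the sequence is periodic with period 22.
(1222 - 1) mod 22 = 11, so a_{1222} = a_{12} = 11.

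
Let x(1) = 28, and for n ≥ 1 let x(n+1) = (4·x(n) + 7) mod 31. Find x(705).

We have x(1) = 28,  x(2) = 26,  x(3) = 18,  x(4) = 17,  x(5) = 13,  x(6) = 28.
Since x(6) = x(1) = 28, the sequence is periodic with period 5.
So x(705) = x(1 + ((705-1) mod 5)) = x(5) = 13.

13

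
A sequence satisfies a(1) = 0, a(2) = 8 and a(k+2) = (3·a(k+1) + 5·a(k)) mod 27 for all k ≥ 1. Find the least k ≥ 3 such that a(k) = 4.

Listing terms: a(1) = 0,  a(2) = 8,  a(3) = 24,  a(4) = 4,  a(5) = 24,  a(6) = 11,  a(7) = 18,  a(8) = 1,  a(9) = 12,  a(10) = 14,  a(11) = 21,  a(12) = 25,  a(13) = 18,  a(14) = 17,  a(15) = 6,  a(16) = 22,  a(17) = 15,  a(18) = 20,  a(19) = 0,  a(20) = 19,  a(21) = 3,  a(22) = 23,  a(23) = 3,  a(24) = 16,  a(25) = 9,  a(26) = 26,  a(27) = 15,  a(28) = 13,  a(29) = 6,  a(30) = 2,  a(31) = 9,  a(32) = 10,  a(33) = 21,  a(34) = 5,  a(35) = 12,  a(36) = 7,  a(37) = 0,  a(38) = 8.
The sequence repeats with period 36.
The value 4 first appears (with k ≥ 3) at a(4).

4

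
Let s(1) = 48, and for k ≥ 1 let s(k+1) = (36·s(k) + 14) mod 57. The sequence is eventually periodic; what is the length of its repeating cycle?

Listing terms: s(1) = 48, s(2) = 32, s(3) = 26, s(4) = 38, s(5) = 14, s(6) = 5, s(7) = 23, s(8) = 44, s(9) = 2, s(10) = 29, s(11) = 32.
Since s(11) = s(2) = 32, the sequence is eventually periodic: after a pre-period of length 1 it cycles with period 9.

9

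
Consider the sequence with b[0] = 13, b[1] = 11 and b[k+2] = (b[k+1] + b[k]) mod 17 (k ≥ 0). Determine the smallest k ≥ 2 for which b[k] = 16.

21

b[0] = 13; b[1] = 11; b[2] = 7; b[3] = 1; b[4] = 8; b[5] = 9; b[6] = 0; b[7] = 9; b[8] = 9; b[9] = 1; b[10] = 10; b[11] = 11; b[12] = 4; b[13] = 15; b[14] = 2; b[15] = 0; b[16] = 2; b[17] = 2; b[18] = 4; b[19] = 6; b[20] = 10; b[21] = 16; b[22] = 9; b[23] = 8; b[24] = 0; b[25] = 8; b[26] = 8; b[27] = 16; b[28] = 7; b[29] = 6; b[30] = 13; b[31] = 2; b[32] = 15; b[33] = 0; b[34] = 15; b[35] = 15; b[36] = 13; b[37] = 11.
The sequence repeats with period 36.
The value 16 first appears (with k ≥ 2) at b[21].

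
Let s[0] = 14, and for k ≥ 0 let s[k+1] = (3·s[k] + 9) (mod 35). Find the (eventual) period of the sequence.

s[0] = 14; s[1] = 16; s[2] = 22; s[3] = 5; s[4] = 24; s[5] = 11; s[6] = 7; s[7] = 30; s[8] = 29; s[9] = 26; s[10] = 17; s[11] = 25; s[12] = 14.
Since s[12] = s[0] = 14, the sequence is periodic with period 12.

12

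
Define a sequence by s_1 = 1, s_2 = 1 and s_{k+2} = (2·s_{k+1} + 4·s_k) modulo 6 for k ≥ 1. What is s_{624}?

Listing terms: s_1 = 1, s_2 = 1, s_3 = 0, s_4 = 4, s_5 = 2, s_6 = 2, s_7 = 0, s_8 = 2, s_9 = 4, s_{10} = 4, s_{11} = 0, s_{12} = 4.
Since (s_{11}, s_{12}) = (s_3, s_4) = (0, 4) (two consecutive terms determine the rest), the sequence is eventually periodic: after a pre-period of length 2 it cycles with period 8.
For k ≥ 3, s_k depends only on (k - 3) mod 8. (624 - 3) mod 8 = 5, so s_{624} = s_8 = 2.

2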